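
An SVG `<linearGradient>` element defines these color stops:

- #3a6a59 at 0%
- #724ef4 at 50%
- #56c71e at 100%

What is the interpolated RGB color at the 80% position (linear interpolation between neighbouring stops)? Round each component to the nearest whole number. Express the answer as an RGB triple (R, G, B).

80% lies between the 50% and 100% stops, so the local fraction is t = (80 − 50)/(100 − 50) = 30/50 ≈ 0.6.
#724ef4 → (114, 78, 244); #56c71e → (86, 199, 30).
R = 114 + 0.6 × (86 − 114) = 97.2 → 97
G = 78 + 0.6 × (199 − 78) = 150.6 → 151
B = 244 + 0.6 × (30 − 244) = 115.6 → 116

(97, 151, 116)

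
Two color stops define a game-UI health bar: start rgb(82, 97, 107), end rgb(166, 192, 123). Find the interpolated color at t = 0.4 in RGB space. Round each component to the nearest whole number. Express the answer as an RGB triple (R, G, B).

(116, 135, 113)

R = 82 + 0.4 × (166 − 82) = 82 + 0.4 × 84 = 115.6 → 116
G = 97 + 0.4 × (192 − 97) = 97 + 0.4 × 95 = 135 → 135
B = 107 + 0.4 × (123 − 107) = 107 + 0.4 × 16 = 113.4 → 113
So the blended color is (116, 135, 113), about #748771.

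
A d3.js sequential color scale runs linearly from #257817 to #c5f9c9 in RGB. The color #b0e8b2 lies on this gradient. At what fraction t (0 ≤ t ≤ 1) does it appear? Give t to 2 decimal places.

0.87

Invert the lerp on the B channel (largest span, 178): t = (178 − 23) / (201 − 23) = 155/178 = 0.87079.
Check on R: (176 − 37)/(197 − 37) = 0.8688 ✓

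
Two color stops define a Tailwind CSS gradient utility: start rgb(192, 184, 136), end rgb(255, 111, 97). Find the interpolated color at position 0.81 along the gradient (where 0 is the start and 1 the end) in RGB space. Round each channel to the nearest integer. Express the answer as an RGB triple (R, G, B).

(243, 125, 104)

R = 192 + 0.81 × (255 − 192) = 192 + 0.81 × 63 = 243.03 → 243
G = 184 + 0.81 × (111 − 184) = 184 + 0.81 × -73 = 124.87 → 125
B = 136 + 0.81 × (97 − 136) = 136 + 0.81 × -39 = 104.41 → 104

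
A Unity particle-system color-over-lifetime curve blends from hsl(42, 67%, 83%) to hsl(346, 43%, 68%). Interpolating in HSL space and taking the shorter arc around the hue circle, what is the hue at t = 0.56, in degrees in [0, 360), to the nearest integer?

11

Hue: 346 − 42 = 304°, but |304| > 180 so the shorter arc goes the other way: Δh = 304 − 360 = -56°.
H = 42 + 0.56 × (-56) = 10.64 → 11°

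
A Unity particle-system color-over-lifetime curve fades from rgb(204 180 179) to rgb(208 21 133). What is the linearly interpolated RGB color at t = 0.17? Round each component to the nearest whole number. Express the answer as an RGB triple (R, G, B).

R = 204 + 0.17 × (208 − 204) = 204 + 0.17 × 4 = 204.68 → 205
G = 180 + 0.17 × (21 − 180) = 180 + 0.17 × -159 = 152.97 → 153
B = 179 + 0.17 × (133 − 179) = 179 + 0.17 × -46 = 171.18 → 171

(205, 153, 171)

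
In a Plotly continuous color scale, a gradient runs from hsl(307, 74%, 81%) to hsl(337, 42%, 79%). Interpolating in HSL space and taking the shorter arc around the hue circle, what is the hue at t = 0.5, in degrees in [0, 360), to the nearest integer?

322

Hue arc: Δh = 337 − 307 = 30° (|Δh| ≤ 180, already the shorter path).
H = 307 + 0.5 × (30) = 322 → 322°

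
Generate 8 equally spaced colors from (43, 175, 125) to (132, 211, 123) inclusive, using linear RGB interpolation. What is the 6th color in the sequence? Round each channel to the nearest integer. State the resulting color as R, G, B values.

With 8 swatches and endpoints inclusive, swatch 6 sits at t = (6 − 1)/(8 − 1) = 5/7 ≈ 0.7143.
R = 43 + 0.7143 × (132 − 43) = 106.573 → 107
G = 175 + 0.7143 × (211 − 175) = 200.715 → 201
B = 125 + 0.7143 × (123 − 125) = 123.571 → 124

(107, 201, 124)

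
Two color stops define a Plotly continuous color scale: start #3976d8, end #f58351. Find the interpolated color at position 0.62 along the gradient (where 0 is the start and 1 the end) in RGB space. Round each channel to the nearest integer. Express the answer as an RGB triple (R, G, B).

(174, 126, 132)

#3976d8 → (57, 118, 216); #f58351 → (245, 131, 81).
R = 57 + 0.62 × (245 − 57) = 57 + 0.62 × 188 = 173.56 → 174
G = 118 + 0.62 × (131 − 118) = 118 + 0.62 × 13 = 126.06 → 126
B = 216 + 0.62 × (81 − 216) = 216 + 0.62 × -135 = 132.3 → 132
So the blended color is (174, 126, 132), about #ae7e84.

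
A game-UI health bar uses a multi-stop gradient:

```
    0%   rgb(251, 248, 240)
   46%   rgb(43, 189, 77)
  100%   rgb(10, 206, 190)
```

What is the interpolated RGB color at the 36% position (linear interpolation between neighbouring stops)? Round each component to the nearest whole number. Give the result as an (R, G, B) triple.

36% lies between the 0% and 46% stops, so the local fraction is t = (36 − 0)/(46 − 0) = 36/46 ≈ 0.7826.
R = 251 + 0.7826 × (43 − 251) = 88.219 → 88
G = 248 + 0.7826 × (189 − 248) = 201.827 → 202
B = 240 + 0.7826 × (77 − 240) = 112.436 → 112

(88, 202, 112)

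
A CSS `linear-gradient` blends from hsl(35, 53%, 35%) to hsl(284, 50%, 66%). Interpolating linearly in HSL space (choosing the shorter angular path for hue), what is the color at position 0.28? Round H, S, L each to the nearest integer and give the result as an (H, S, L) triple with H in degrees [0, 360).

Hue: 284 − 35 = 249°, but |249| > 180 so the shorter arc goes the other way: Δh = 249 − 360 = -111°.
H = 35 + 0.28 × (-111) = 3.92 → 4°
S = 53 + 0.28 × (50 − 53) = 52.16 → 52%
L = 35 + 0.28 × (66 − 35) = 43.68 → 44%

(4, 52, 44)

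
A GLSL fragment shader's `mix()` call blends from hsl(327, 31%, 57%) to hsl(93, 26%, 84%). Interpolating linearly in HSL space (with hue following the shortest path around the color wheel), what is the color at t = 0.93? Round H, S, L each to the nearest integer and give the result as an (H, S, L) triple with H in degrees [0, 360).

Hue: 93 − 327 = -234°, but |-234| > 180 so the shorter arc goes the other way: Δh = -234 + 360 = 126°.
H = 327 + 0.93 × (126) = 444.18 → 444 → 444 mod 360 = 84°
S = 31 + 0.93 × (26 − 31) = 26.35 → 26%
L = 57 + 0.93 × (84 − 57) = 82.11 → 82%

(84, 26, 82)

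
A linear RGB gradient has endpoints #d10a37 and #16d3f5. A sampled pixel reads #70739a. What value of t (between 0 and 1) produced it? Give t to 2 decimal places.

0.52

Invert the lerp on the G channel (largest span, 201): t = (115 − 10) / (211 − 10) = 105/201 = 0.52239.
Check on R: (112 − 209)/(22 − 209) = 0.5187 ✓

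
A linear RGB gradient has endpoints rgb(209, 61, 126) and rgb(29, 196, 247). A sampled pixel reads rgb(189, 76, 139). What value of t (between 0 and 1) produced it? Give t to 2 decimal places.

Invert the lerp on the R channel (largest span, 180): t = (189 − 209) / (29 − 209) = -20/-180 = 0.11111.
Check on G: (76 − 61)/(196 − 61) = 0.1111 ✓

0.11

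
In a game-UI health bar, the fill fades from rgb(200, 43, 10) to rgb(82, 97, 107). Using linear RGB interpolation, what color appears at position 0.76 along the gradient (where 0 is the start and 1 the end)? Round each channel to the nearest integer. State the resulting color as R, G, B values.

R = 200 + 0.76 × (82 − 200) = 200 + 0.76 × -118 = 110.32 → 110
G = 43 + 0.76 × (97 − 43) = 43 + 0.76 × 54 = 84.04 → 84
B = 10 + 0.76 × (107 − 10) = 10 + 0.76 × 97 = 83.72 → 84

(110, 84, 84)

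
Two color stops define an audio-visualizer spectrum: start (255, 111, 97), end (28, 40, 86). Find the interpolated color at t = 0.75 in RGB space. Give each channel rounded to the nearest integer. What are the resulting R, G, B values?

R = 255 + 0.75 × (28 − 255) = 255 + 0.75 × -227 = 84.75 → 85
G = 111 + 0.75 × (40 − 111) = 111 + 0.75 × -71 = 57.75 → 58
B = 97 + 0.75 × (86 − 97) = 97 + 0.75 × -11 = 88.75 → 89

(85, 58, 89)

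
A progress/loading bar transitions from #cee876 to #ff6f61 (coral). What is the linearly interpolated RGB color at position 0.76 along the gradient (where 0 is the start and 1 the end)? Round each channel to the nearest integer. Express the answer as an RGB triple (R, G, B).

(243, 140, 102)

#cee876 → (206, 232, 118); #ff6f61 → (255, 111, 97).
R = 206 + 0.76 × (255 − 206) = 206 + 0.76 × 49 = 243.24 → 243
G = 232 + 0.76 × (111 − 232) = 232 + 0.76 × -121 = 140.04 → 140
B = 118 + 0.76 × (97 − 118) = 118 + 0.76 × -21 = 102.04 → 102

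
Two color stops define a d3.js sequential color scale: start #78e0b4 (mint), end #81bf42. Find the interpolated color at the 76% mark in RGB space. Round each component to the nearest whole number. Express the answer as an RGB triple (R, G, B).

(127, 199, 93)

#78e0b4 → (120, 224, 180); #81bf42 → (129, 191, 66).
76% corresponds to t = 0.76.
R = 120 + 0.76 × (129 − 120) = 120 + 0.76 × 9 = 126.84 → 127
G = 224 + 0.76 × (191 − 224) = 224 + 0.76 × -33 = 198.92 → 199
B = 180 + 0.76 × (66 − 180) = 180 + 0.76 × -114 = 93.36 → 93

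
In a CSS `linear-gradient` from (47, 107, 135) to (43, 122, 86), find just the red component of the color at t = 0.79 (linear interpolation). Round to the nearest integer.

44

R = 47 + 0.79 × (43 − 47) = 43.84 → 44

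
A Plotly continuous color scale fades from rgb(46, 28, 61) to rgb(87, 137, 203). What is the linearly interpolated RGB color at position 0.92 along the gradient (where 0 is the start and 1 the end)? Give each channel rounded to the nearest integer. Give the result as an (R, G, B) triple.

R = 46 + 0.92 × (87 − 46) = 46 + 0.92 × 41 = 83.72 → 84
G = 28 + 0.92 × (137 − 28) = 28 + 0.92 × 109 = 128.28 → 128
B = 61 + 0.92 × (203 − 61) = 61 + 0.92 × 142 = 191.64 → 192

(84, 128, 192)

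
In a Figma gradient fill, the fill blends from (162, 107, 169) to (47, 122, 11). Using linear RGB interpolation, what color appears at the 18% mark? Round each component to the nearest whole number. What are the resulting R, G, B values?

18% corresponds to t = 0.18.
R = 162 + 0.18 × (47 − 162) = 162 + 0.18 × -115 = 141.3 → 141
G = 107 + 0.18 × (122 − 107) = 107 + 0.18 × 15 = 109.7 → 110
B = 169 + 0.18 × (11 − 169) = 169 + 0.18 × -158 = 140.56 → 141
So the blended color is (141, 110, 141), about #8d6e8d.

(141, 110, 141)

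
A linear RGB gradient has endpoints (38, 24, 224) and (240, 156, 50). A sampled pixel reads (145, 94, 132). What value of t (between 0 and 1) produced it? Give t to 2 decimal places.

0.53

Invert the lerp on the R channel (largest span, 202): t = (145 − 38) / (240 − 38) = 107/202 = 0.5297.
Check on G: (94 − 24)/(156 − 24) = 0.5303 ✓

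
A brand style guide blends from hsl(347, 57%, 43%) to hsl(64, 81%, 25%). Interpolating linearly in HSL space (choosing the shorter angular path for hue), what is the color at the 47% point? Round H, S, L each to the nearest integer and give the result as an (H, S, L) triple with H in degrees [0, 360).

(23, 68, 35)

Hue: 64 − 347 = -283°, but |-283| > 180 so the shorter arc goes the other way: Δh = -283 + 360 = 77°.
H = 347 + 0.47 × (77) = 383.19 → 383 → 383 mod 360 = 23°
S = 57 + 0.47 × (81 − 57) = 68.28 → 68%
L = 43 + 0.47 × (25 − 43) = 34.54 → 35%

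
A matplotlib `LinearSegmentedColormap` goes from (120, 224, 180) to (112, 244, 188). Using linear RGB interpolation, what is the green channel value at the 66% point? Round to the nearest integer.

237

G = 224 + 0.66 × (244 − 224) = 237.2 → 237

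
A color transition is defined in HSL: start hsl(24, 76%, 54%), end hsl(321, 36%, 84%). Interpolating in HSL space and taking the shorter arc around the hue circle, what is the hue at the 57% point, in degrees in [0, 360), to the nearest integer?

348

Hue: 321 − 24 = 297°, but |297| > 180 so the shorter arc goes the other way: Δh = 297 − 360 = -63°.
H = 24 + 0.57 × (-63) = -11.91 → -12 → -12 mod 360 = 348°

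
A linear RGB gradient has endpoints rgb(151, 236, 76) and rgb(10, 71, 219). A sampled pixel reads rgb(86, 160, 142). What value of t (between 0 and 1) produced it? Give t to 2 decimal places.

Invert the lerp on the G channel (largest span, 165): t = (160 − 236) / (71 − 236) = -76/-165 = 0.46061.
Check on R: (86 − 151)/(10 − 151) = 0.461 ✓

0.46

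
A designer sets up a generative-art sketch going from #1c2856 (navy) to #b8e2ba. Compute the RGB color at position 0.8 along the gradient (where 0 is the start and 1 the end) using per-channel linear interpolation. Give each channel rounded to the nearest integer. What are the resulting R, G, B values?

#1c2856 → (28, 40, 86); #b8e2ba → (184, 226, 186).
R = 28 + 0.8 × (184 − 28) = 28 + 0.8 × 156 = 152.8 → 153
G = 40 + 0.8 × (226 − 40) = 40 + 0.8 × 186 = 188.8 → 189
B = 86 + 0.8 × (186 − 86) = 86 + 0.8 × 100 = 166 → 166
So the blended color is (153, 189, 166), about #99bda6.

(153, 189, 166)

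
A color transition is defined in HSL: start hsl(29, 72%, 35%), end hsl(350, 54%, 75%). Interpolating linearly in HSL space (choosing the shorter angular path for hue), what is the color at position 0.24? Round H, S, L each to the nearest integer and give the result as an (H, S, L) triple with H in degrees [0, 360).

Hue: 350 − 29 = 321°, but |321| > 180 so the shorter arc goes the other way: Δh = 321 − 360 = -39°.
H = 29 + 0.24 × (-39) = 19.64 → 20°
S = 72 + 0.24 × (54 − 72) = 67.68 → 68%
L = 35 + 0.24 × (75 − 35) = 44.6 → 45%

(20, 68, 45)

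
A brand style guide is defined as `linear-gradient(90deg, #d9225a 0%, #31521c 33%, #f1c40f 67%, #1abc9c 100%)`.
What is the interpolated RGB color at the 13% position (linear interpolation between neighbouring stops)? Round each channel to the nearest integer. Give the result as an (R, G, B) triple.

(151, 53, 66)

13% lies between the 0% and 33% stops, so the local fraction is t = (13 − 0)/(33 − 0) = 13/33 ≈ 0.3939.
#d9225a → (217, 34, 90); #31521c → (49, 82, 28).
R = 217 + 0.3939 × (49 − 217) = 150.825 → 151
G = 34 + 0.3939 × (82 − 34) = 52.907 → 53
B = 90 + 0.3939 × (28 − 90) = 65.578 → 66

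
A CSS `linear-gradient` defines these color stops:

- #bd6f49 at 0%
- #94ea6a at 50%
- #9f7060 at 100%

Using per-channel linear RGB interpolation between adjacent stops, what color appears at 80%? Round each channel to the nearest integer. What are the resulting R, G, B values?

80% lies between the 50% and 100% stops, so the local fraction is t = (80 − 50)/(100 − 50) = 30/50 ≈ 0.6.
#94ea6a → (148, 234, 106); #9f7060 → (159, 112, 96).
R = 148 + 0.6 × (159 − 148) = 154.6 → 155
G = 234 + 0.6 × (112 − 234) = 160.8 → 161
B = 106 + 0.6 × (96 − 106) = 100 → 100

(155, 161, 100)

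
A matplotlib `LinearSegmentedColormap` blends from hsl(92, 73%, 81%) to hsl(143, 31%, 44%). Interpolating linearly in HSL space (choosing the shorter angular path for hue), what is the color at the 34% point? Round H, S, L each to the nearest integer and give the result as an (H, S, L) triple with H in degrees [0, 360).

(109, 59, 68)

Hue arc: Δh = 143 − 92 = 51° (|Δh| ≤ 180, already the shorter path).
H = 92 + 0.34 × (51) = 109.34 → 109°
S = 73 + 0.34 × (31 − 73) = 58.72 → 59%
L = 81 + 0.34 × (44 − 81) = 68.42 → 68%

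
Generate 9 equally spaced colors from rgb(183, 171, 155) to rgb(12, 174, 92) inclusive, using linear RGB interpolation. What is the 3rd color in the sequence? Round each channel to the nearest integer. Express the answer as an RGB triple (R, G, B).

With 9 swatches and endpoints inclusive, swatch 3 sits at t = (3 − 1)/(9 − 1) = 2/8 ≈ 0.25.
R = 183 + 0.25 × (12 − 183) = 140.25 → 140
G = 171 + 0.25 × (174 − 171) = 171.75 → 172
B = 155 + 0.25 × (92 − 155) = 139.25 → 139

(140, 172, 139)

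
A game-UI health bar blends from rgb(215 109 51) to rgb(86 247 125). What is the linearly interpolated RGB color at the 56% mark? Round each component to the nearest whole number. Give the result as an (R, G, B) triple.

56% corresponds to t = 0.56.
R = 215 + 0.56 × (86 − 215) = 215 + 0.56 × -129 = 142.76 → 143
G = 109 + 0.56 × (247 − 109) = 109 + 0.56 × 138 = 186.28 → 186
B = 51 + 0.56 × (125 − 51) = 51 + 0.56 × 74 = 92.44 → 92

(143, 186, 92)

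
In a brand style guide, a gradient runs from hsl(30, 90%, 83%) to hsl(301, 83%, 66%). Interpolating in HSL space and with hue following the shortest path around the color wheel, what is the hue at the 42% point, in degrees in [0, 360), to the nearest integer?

Hue: 301 − 30 = 271°, but |271| > 180 so the shorter arc goes the other way: Δh = 271 − 360 = -89°.
H = 30 + 0.42 × (-89) = -7.38 → -7 → -7 mod 360 = 353°

353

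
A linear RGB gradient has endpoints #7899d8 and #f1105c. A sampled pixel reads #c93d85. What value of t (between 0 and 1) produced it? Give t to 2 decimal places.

Invert the lerp on the G channel (largest span, 137): t = (61 − 153) / (16 − 153) = -92/-137 = 0.67153.
Check on R: (201 − 120)/(241 − 120) = 0.6694 ✓

0.67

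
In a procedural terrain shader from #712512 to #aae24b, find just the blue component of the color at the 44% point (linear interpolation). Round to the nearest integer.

B₁ = 18 (from #712512), B₂ = 75 (from #aae24b).
B = 18 + 0.44 × (75 − 18) = 43.08 → 43

43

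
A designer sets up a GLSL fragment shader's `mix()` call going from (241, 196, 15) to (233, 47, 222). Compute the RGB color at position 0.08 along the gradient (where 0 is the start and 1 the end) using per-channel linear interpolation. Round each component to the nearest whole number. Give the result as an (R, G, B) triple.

(240, 184, 32)

R = 241 + 0.08 × (233 − 241) = 241 + 0.08 × -8 = 240.36 → 240
G = 196 + 0.08 × (47 − 196) = 196 + 0.08 × -149 = 184.08 → 184
B = 15 + 0.08 × (222 − 15) = 15 + 0.08 × 207 = 31.56 → 32
So the blended color is (240, 184, 32), about #f0b820.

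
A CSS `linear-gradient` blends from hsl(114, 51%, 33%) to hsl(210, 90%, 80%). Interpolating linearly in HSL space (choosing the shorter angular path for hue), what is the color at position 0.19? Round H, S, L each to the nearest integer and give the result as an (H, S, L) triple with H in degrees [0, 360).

(132, 58, 42)

Hue arc: Δh = 210 − 114 = 96° (|Δh| ≤ 180, already the shorter path).
H = 114 + 0.19 × (96) = 132.24 → 132°
S = 51 + 0.19 × (90 − 51) = 58.41 → 58%
L = 33 + 0.19 × (80 − 33) = 41.93 → 42%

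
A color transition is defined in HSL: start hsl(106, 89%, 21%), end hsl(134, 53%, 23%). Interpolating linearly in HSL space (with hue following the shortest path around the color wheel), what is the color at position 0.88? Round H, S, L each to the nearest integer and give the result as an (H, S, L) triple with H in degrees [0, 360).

Hue arc: Δh = 134 − 106 = 28° (|Δh| ≤ 180, already the shorter path).
H = 106 + 0.88 × (28) = 130.64 → 131°
S = 89 + 0.88 × (53 − 89) = 57.32 → 57%
L = 21 + 0.88 × (23 − 21) = 22.76 → 23%

(131, 57, 23)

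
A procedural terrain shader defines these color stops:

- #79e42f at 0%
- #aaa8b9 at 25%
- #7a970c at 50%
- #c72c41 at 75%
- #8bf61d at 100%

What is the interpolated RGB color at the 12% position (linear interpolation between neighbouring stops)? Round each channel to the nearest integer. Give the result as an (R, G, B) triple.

12% lies between the 0% and 25% stops, so the local fraction is t = (12 − 0)/(25 − 0) = 12/25 ≈ 0.48.
#79e42f → (121, 228, 47); #aaa8b9 → (170, 168, 185).
R = 121 + 0.48 × (170 − 121) = 144.52 → 145
G = 228 + 0.48 × (168 − 228) = 199.2 → 199
B = 47 + 0.48 × (185 − 47) = 113.24 → 113

(145, 199, 113)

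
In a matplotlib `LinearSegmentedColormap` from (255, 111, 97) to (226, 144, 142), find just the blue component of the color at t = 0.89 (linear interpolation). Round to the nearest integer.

137

B = 97 + 0.89 × (142 − 97) = 137.05 → 137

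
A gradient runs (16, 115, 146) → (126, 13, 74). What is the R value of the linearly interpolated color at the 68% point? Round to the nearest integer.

91

R = 16 + 0.68 × (126 − 16) = 90.8 → 91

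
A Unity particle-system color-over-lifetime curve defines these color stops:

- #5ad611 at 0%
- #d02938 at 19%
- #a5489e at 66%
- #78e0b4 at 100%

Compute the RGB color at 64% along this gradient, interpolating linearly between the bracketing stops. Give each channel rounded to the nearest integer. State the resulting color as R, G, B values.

(167, 71, 154)

64% lies between the 19% and 66% stops, so the local fraction is t = (64 − 19)/(66 − 19) = 45/47 ≈ 0.9574.
#d02938 → (208, 41, 56); #a5489e → (165, 72, 158).
R = 208 + 0.9574 × (165 − 208) = 166.832 → 167
G = 41 + 0.9574 × (72 − 41) = 70.679 → 71
B = 56 + 0.9574 × (158 − 56) = 153.655 → 154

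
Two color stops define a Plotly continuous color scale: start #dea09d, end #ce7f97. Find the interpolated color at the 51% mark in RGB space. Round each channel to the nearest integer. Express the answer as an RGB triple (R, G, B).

#dea09d → (222, 160, 157); #ce7f97 → (206, 127, 151).
51% corresponds to t = 0.51.
R = 222 + 0.51 × (206 − 222) = 222 + 0.51 × -16 = 213.84 → 214
G = 160 + 0.51 × (127 − 160) = 160 + 0.51 × -33 = 143.17 → 143
B = 157 + 0.51 × (151 − 157) = 157 + 0.51 × -6 = 153.94 → 154

(214, 143, 154)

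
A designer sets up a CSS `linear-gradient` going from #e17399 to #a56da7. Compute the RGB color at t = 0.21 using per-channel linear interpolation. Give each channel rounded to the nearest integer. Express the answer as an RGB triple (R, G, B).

#e17399 → (225, 115, 153); #a56da7 → (165, 109, 167).
R = 225 + 0.21 × (165 − 225) = 225 + 0.21 × -60 = 212.4 → 212
G = 115 + 0.21 × (109 − 115) = 115 + 0.21 × -6 = 113.74 → 114
B = 153 + 0.21 × (167 − 153) = 153 + 0.21 × 14 = 155.94 → 156

(212, 114, 156)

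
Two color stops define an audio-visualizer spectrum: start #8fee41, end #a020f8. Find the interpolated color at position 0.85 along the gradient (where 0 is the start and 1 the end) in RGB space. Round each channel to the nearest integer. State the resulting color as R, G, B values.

(157, 63, 221)

#8fee41 → (143, 238, 65); #a020f8 → (160, 32, 248).
R = 143 + 0.85 × (160 − 143) = 143 + 0.85 × 17 = 157.45 → 157
G = 238 + 0.85 × (32 − 238) = 238 + 0.85 × -206 = 62.9 → 63
B = 65 + 0.85 × (248 − 65) = 65 + 0.85 × 183 = 220.55 → 221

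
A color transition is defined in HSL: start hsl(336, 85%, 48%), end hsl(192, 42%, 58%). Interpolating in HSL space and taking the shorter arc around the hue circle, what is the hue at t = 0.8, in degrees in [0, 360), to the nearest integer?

Hue arc: Δh = 192 − 336 = -144° (|Δh| ≤ 180, already the shorter path).
H = 336 + 0.8 × (-144) = 220.8 → 221°

221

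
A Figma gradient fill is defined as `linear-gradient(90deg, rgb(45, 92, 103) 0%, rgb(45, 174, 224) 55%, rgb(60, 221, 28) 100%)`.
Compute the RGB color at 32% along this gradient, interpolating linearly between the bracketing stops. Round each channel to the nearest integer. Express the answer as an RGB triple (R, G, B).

32% lies between the 0% and 55% stops, so the local fraction is t = (32 − 0)/(55 − 0) = 32/55 ≈ 0.5818.
R = 45 + 0.5818 × (45 − 45) = 45 → 45
G = 92 + 0.5818 × (174 − 92) = 139.708 → 140
B = 103 + 0.5818 × (224 − 103) = 173.398 → 173

(45, 140, 173)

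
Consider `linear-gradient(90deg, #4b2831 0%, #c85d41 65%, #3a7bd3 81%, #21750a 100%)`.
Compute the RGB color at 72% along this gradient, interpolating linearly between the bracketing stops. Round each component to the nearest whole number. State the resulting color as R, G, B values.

72% lies between the 65% and 81% stops, so the local fraction is t = (72 − 65)/(81 − 65) = 7/16 ≈ 0.4375.
#c85d41 → (200, 93, 65); #3a7bd3 → (58, 123, 211).
R = 200 + 0.4375 × (58 − 200) = 137.875 → 138
G = 93 + 0.4375 × (123 − 93) = 106.125 → 106
B = 65 + 0.4375 × (211 − 65) = 128.875 → 129

(138, 106, 129)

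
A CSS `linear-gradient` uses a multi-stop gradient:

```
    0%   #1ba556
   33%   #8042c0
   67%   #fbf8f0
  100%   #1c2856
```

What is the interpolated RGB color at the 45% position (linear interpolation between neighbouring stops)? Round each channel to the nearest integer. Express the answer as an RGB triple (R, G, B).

(171, 130, 209)

45% lies between the 33% and 67% stops, so the local fraction is t = (45 − 33)/(67 − 33) = 12/34 ≈ 0.3529.
#8042c0 → (128, 66, 192); #fbf8f0 → (251, 248, 240).
R = 128 + 0.3529 × (251 − 128) = 171.407 → 171
G = 66 + 0.3529 × (248 − 66) = 130.228 → 130
B = 192 + 0.3529 × (240 − 192) = 208.939 → 209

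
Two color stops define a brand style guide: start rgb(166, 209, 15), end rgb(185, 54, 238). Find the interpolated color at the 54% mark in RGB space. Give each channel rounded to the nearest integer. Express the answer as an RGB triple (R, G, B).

54% corresponds to t = 0.54.
R = 166 + 0.54 × (185 − 166) = 166 + 0.54 × 19 = 176.26 → 176
G = 209 + 0.54 × (54 − 209) = 209 + 0.54 × -155 = 125.3 → 125
B = 15 + 0.54 × (238 − 15) = 15 + 0.54 × 223 = 135.42 → 135
So the blended color is (176, 125, 135), about #b07d87.

(176, 125, 135)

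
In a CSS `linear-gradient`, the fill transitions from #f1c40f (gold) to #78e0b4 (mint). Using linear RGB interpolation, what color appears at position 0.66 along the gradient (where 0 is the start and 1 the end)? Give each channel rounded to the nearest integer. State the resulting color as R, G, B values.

(161, 214, 124)

#f1c40f → (241, 196, 15); #78e0b4 → (120, 224, 180).
R = 241 + 0.66 × (120 − 241) = 241 + 0.66 × -121 = 161.14 → 161
G = 196 + 0.66 × (224 − 196) = 196 + 0.66 × 28 = 214.48 → 214
B = 15 + 0.66 × (180 − 15) = 15 + 0.66 × 165 = 123.9 → 124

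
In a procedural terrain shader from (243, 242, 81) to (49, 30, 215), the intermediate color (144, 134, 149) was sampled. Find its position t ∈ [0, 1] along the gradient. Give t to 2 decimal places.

Invert the lerp on the G channel (largest span, 212): t = (134 − 242) / (30 − 242) = -108/-212 = 0.50943.
Check on R: (144 − 243)/(49 − 243) = 0.5103 ✓

0.51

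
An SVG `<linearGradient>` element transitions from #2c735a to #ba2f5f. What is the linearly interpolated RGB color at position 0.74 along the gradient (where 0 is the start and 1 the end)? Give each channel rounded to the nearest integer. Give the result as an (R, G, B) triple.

#2c735a → (44, 115, 90); #ba2f5f → (186, 47, 95).
R = 44 + 0.74 × (186 − 44) = 44 + 0.74 × 142 = 149.08 → 149
G = 115 + 0.74 × (47 − 115) = 115 + 0.74 × -68 = 64.68 → 65
B = 90 + 0.74 × (95 − 90) = 90 + 0.74 × 5 = 93.7 → 94

(149, 65, 94)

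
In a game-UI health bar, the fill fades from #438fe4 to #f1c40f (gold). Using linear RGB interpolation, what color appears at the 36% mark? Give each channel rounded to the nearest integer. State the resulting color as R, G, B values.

(130, 162, 151)

#438fe4 → (67, 143, 228); #f1c40f → (241, 196, 15).
36% corresponds to t = 0.36.
R = 67 + 0.36 × (241 − 67) = 67 + 0.36 × 174 = 129.64 → 130
G = 143 + 0.36 × (196 − 143) = 143 + 0.36 × 53 = 162.08 → 162
B = 228 + 0.36 × (15 − 228) = 228 + 0.36 × -213 = 151.32 → 151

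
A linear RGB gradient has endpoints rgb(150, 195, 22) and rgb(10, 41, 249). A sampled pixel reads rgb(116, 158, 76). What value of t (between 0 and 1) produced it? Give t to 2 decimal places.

Invert the lerp on the B channel (largest span, 227): t = (76 − 22) / (249 − 22) = 54/227 = 0.23789.
Check on R: (116 − 150)/(10 − 150) = 0.2429 ✓

0.24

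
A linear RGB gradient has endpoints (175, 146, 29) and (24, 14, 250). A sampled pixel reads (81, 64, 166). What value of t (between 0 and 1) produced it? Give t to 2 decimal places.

Invert the lerp on the B channel (largest span, 221): t = (166 − 29) / (250 − 29) = 137/221 = 0.61991.
Check on R: (81 − 175)/(24 − 175) = 0.6225 ✓

0.62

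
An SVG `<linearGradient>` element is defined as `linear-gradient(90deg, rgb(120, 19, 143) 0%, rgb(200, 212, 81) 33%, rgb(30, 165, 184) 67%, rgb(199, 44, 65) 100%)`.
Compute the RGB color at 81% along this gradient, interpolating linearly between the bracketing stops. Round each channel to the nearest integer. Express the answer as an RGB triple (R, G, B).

81% lies between the 67% and 100% stops, so the local fraction is t = (81 − 67)/(100 − 67) = 14/33 ≈ 0.4242.
R = 30 + 0.4242 × (199 − 30) = 101.69 → 102
G = 165 + 0.4242 × (44 − 165) = 113.672 → 114
B = 184 + 0.4242 × (65 − 184) = 133.52 → 134

(102, 114, 134)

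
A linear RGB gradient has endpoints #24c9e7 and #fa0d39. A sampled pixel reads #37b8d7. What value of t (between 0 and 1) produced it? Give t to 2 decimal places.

Invert the lerp on the R channel (largest span, 214): t = (55 − 36) / (250 − 36) = 19/214 = 0.088785.
Check on G: (184 − 201)/(13 − 201) = 0.09043 ✓

0.09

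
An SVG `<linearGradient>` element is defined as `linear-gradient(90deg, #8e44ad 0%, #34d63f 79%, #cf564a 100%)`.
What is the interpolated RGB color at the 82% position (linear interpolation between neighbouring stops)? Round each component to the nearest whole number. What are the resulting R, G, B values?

(74, 196, 65)

82% lies between the 79% and 100% stops, so the local fraction is t = (82 − 79)/(100 − 79) = 3/21 ≈ 0.1429.
#34d63f → (52, 214, 63); #cf564a → (207, 86, 74).
R = 52 + 0.1429 × (207 − 52) = 74.15 → 74
G = 214 + 0.1429 × (86 − 214) = 195.709 → 196
B = 63 + 0.1429 × (74 − 63) = 64.572 → 65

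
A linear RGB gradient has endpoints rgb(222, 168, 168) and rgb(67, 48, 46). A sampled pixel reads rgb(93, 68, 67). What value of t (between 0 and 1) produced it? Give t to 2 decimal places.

0.83

Invert the lerp on the R channel (largest span, 155): t = (93 − 222) / (67 − 222) = -129/-155 = 0.83226.
Check on G: (68 − 168)/(48 − 168) = 0.8333 ✓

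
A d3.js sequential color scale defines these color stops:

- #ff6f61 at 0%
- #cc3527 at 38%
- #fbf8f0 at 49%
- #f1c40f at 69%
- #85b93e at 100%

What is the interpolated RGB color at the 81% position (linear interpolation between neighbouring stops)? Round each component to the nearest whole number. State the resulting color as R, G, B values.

81% lies between the 69% and 100% stops, so the local fraction is t = (81 − 69)/(100 − 69) = 12/31 ≈ 0.3871.
#f1c40f → (241, 196, 15); #85b93e → (133, 185, 62).
R = 241 + 0.3871 × (133 − 241) = 199.193 → 199
G = 196 + 0.3871 × (185 − 196) = 191.742 → 192
B = 15 + 0.3871 × (62 − 15) = 33.194 → 33

(199, 192, 33)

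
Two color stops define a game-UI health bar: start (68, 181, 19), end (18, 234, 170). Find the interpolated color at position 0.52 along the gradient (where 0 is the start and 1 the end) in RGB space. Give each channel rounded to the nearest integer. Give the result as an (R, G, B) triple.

R = 68 + 0.52 × (18 − 68) = 68 + 0.52 × -50 = 42 → 42
G = 181 + 0.52 × (234 − 181) = 181 + 0.52 × 53 = 208.56 → 209
B = 19 + 0.52 × (170 − 19) = 19 + 0.52 × 151 = 97.52 → 98

(42, 209, 98)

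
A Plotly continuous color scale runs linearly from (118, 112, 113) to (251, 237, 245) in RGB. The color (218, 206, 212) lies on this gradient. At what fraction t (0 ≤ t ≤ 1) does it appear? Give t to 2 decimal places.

0.75

Invert the lerp on the R channel (largest span, 133): t = (218 − 118) / (251 − 118) = 100/133 = 0.75188.
Check on G: (206 − 112)/(237 − 112) = 0.752 ✓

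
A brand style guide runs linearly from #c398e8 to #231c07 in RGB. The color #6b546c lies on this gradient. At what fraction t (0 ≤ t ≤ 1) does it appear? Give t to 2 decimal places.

Invert the lerp on the B channel (largest span, 225): t = (108 − 232) / (7 − 232) = -124/-225 = 0.55111.
Check on R: (107 − 195)/(35 − 195) = 0.55 ✓

0.55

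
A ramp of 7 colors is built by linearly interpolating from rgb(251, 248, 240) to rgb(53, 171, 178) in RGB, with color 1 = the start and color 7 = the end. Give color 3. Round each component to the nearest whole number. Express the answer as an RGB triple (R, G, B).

(185, 222, 219)

With 7 swatches and endpoints inclusive, swatch 3 sits at t = (3 − 1)/(7 − 1) = 2/6 ≈ 0.3333.
R = 251 + 0.3333 × (53 − 251) = 185.007 → 185
G = 248 + 0.3333 × (171 − 248) = 222.336 → 222
B = 240 + 0.3333 × (178 − 240) = 219.335 → 219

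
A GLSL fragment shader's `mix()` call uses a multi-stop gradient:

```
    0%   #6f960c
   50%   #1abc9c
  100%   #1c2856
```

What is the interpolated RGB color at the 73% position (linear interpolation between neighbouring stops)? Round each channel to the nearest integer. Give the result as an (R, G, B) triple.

73% lies between the 50% and 100% stops, so the local fraction is t = (73 − 50)/(100 − 50) = 23/50 ≈ 0.46.
#1abc9c → (26, 188, 156); #1c2856 → (28, 40, 86).
R = 26 + 0.46 × (28 − 26) = 26.92 → 27
G = 188 + 0.46 × (40 − 188) = 119.92 → 120
B = 156 + 0.46 × (86 − 156) = 123.8 → 124

(27, 120, 124)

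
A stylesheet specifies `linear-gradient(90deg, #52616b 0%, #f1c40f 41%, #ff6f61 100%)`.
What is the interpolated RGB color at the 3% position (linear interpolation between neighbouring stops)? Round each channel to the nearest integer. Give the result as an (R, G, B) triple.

(94, 104, 100)

3% lies between the 0% and 41% stops, so the local fraction is t = (3 − 0)/(41 − 0) = 3/41 ≈ 0.0732.
#52616b → (82, 97, 107); #f1c40f → (241, 196, 15).
R = 82 + 0.0732 × (241 − 82) = 93.639 → 94
G = 97 + 0.0732 × (196 − 97) = 104.247 → 104
B = 107 + 0.0732 × (15 − 107) = 100.266 → 100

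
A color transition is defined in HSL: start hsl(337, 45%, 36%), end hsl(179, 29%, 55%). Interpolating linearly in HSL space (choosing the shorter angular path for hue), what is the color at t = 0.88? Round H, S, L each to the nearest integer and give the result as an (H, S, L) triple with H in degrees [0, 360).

(198, 31, 53)

Hue arc: Δh = 179 − 337 = -158° (|Δh| ≤ 180, already the shorter path).
H = 337 + 0.88 × (-158) = 197.96 → 198°
S = 45 + 0.88 × (29 − 45) = 30.92 → 31%
L = 36 + 0.88 × (55 − 36) = 52.72 → 53%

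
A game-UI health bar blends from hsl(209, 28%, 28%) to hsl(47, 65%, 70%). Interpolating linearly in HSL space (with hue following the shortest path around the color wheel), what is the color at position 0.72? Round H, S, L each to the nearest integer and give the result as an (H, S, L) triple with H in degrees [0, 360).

(92, 55, 58)

Hue arc: Δh = 47 − 209 = -162° (|Δh| ≤ 180, already the shorter path).
H = 209 + 0.72 × (-162) = 92.36 → 92°
S = 28 + 0.72 × (65 − 28) = 54.64 → 55%
L = 28 + 0.72 × (70 − 28) = 58.24 → 58%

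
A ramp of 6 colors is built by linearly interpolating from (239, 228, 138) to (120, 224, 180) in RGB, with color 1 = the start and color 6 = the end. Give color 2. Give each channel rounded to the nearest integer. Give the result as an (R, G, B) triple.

With 6 swatches and endpoints inclusive, swatch 2 sits at t = (2 − 1)/(6 − 1) = 1/5 ≈ 0.2.
R = 239 + 0.2 × (120 − 239) = 215.2 → 215
G = 228 + 0.2 × (224 − 228) = 227.2 → 227
B = 138 + 0.2 × (180 − 138) = 146.4 → 146

(215, 227, 146)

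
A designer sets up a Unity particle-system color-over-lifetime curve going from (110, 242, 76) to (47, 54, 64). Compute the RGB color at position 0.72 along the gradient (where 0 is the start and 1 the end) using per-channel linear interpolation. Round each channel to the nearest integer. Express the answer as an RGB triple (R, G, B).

(65, 107, 67)

R = 110 + 0.72 × (47 − 110) = 110 + 0.72 × -63 = 64.64 → 65
G = 242 + 0.72 × (54 − 242) = 242 + 0.72 × -188 = 106.64 → 107
B = 76 + 0.72 × (64 − 76) = 76 + 0.72 × -12 = 67.36 → 67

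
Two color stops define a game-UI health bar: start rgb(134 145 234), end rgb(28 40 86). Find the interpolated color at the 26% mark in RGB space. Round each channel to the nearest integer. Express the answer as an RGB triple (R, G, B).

26% corresponds to t = 0.26.
R = 134 + 0.26 × (28 − 134) = 134 + 0.26 × -106 = 106.44 → 106
G = 145 + 0.26 × (40 − 145) = 145 + 0.26 × -105 = 117.7 → 118
B = 234 + 0.26 × (86 − 234) = 234 + 0.26 × -148 = 195.52 → 196

(106, 118, 196)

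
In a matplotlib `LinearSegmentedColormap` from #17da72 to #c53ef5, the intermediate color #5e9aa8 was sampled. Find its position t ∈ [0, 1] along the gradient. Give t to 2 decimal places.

0.41

Invert the lerp on the R channel (largest span, 174): t = (94 − 23) / (197 − 23) = 71/174 = 0.40805.
Check on G: (154 − 218)/(62 − 218) = 0.4103 ✓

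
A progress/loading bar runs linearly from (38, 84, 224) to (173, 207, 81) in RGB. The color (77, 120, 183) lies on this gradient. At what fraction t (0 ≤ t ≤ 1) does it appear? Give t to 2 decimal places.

0.29

Invert the lerp on the B channel (largest span, 143): t = (183 − 224) / (81 − 224) = -41/-143 = 0.28671.
Check on R: (77 − 38)/(173 − 38) = 0.2889 ✓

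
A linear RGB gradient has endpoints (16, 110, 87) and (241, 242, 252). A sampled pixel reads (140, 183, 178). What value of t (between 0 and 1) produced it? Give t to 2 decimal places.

0.55

Invert the lerp on the R channel (largest span, 225): t = (140 − 16) / (241 − 16) = 124/225 = 0.55111.
Check on G: (183 − 110)/(242 − 110) = 0.553 ✓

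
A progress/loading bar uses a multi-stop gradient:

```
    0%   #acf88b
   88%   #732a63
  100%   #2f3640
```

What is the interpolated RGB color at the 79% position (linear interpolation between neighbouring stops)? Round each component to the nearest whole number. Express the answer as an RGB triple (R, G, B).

79% lies between the 0% and 88% stops, so the local fraction is t = (79 − 0)/(88 − 0) = 79/88 ≈ 0.8977.
#acf88b → (172, 248, 139); #732a63 → (115, 42, 99).
R = 172 + 0.8977 × (115 − 172) = 120.831 → 121
G = 248 + 0.8977 × (42 − 248) = 63.074 → 63
B = 139 + 0.8977 × (99 − 139) = 103.092 → 103

(121, 63, 103)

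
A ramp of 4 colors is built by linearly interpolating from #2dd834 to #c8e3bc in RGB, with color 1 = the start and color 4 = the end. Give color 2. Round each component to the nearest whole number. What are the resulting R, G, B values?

(97, 220, 97)

With 4 swatches and endpoints inclusive, swatch 2 sits at t = (2 − 1)/(4 − 1) = 1/3 ≈ 0.3333.
#2dd834 → (45, 216, 52); #c8e3bc → (200, 227, 188).
R = 45 + 0.3333 × (200 − 45) = 96.661 → 97
G = 216 + 0.3333 × (227 − 216) = 219.666 → 220
B = 52 + 0.3333 × (188 − 52) = 97.329 → 97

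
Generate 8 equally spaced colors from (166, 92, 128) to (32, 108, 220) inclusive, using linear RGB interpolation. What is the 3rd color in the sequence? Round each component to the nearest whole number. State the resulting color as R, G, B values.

(128, 97, 154)

With 8 swatches and endpoints inclusive, swatch 3 sits at t = (3 − 1)/(8 − 1) = 2/7 ≈ 0.2857.
R = 166 + 0.2857 × (32 − 166) = 127.716 → 128
G = 92 + 0.2857 × (108 − 92) = 96.571 → 97
B = 128 + 0.2857 × (220 − 128) = 154.284 → 154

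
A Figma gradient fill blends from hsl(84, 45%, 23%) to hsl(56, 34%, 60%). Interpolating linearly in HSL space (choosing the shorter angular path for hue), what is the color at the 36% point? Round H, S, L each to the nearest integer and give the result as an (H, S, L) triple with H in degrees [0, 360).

(74, 41, 36)

Hue arc: Δh = 56 − 84 = -28° (|Δh| ≤ 180, already the shorter path).
H = 84 + 0.36 × (-28) = 73.92 → 74°
S = 45 + 0.36 × (34 − 45) = 41.04 → 41%
L = 23 + 0.36 × (60 − 23) = 36.32 → 36%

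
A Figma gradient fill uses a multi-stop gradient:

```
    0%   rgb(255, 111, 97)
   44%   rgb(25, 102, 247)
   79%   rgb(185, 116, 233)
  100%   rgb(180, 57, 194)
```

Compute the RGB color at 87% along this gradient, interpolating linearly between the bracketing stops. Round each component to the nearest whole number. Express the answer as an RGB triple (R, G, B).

87% lies between the 79% and 100% stops, so the local fraction is t = (87 − 79)/(100 − 79) = 8/21 ≈ 0.381.
R = 185 + 0.381 × (180 − 185) = 183.095 → 183
G = 116 + 0.381 × (57 − 116) = 93.521 → 94
B = 233 + 0.381 × (194 − 233) = 218.141 → 218

(183, 94, 218)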